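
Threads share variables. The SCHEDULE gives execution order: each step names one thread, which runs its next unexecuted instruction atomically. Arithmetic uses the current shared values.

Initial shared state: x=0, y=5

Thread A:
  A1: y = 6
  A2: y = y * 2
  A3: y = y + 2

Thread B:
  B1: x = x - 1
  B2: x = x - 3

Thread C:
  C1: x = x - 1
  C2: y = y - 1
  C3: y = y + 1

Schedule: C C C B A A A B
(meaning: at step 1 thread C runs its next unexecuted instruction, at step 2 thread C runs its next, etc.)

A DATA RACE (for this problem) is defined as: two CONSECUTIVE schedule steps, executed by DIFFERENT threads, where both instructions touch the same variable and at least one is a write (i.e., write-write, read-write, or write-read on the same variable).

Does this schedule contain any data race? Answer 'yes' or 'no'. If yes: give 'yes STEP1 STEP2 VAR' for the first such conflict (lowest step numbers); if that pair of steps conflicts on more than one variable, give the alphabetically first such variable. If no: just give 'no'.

Steps 1,2: same thread (C). No race.
Steps 2,3: same thread (C). No race.
Steps 3,4: C(r=y,w=y) vs B(r=x,w=x). No conflict.
Steps 4,5: B(r=x,w=x) vs A(r=-,w=y). No conflict.
Steps 5,6: same thread (A). No race.
Steps 6,7: same thread (A). No race.
Steps 7,8: A(r=y,w=y) vs B(r=x,w=x). No conflict.

Answer: no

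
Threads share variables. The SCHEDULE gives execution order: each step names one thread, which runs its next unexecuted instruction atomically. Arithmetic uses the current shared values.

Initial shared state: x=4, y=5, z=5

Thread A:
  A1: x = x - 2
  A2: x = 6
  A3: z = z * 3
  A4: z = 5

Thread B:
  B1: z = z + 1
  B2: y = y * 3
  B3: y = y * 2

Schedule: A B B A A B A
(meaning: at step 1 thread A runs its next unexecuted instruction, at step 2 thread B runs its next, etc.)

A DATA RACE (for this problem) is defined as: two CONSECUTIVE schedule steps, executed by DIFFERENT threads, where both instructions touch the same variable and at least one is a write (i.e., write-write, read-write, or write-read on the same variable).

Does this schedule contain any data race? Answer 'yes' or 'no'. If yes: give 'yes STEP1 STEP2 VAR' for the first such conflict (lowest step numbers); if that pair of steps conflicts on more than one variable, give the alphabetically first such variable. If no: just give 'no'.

Answer: no

Derivation:
Steps 1,2: A(r=x,w=x) vs B(r=z,w=z). No conflict.
Steps 2,3: same thread (B). No race.
Steps 3,4: B(r=y,w=y) vs A(r=-,w=x). No conflict.
Steps 4,5: same thread (A). No race.
Steps 5,6: A(r=z,w=z) vs B(r=y,w=y). No conflict.
Steps 6,7: B(r=y,w=y) vs A(r=-,w=z). No conflict.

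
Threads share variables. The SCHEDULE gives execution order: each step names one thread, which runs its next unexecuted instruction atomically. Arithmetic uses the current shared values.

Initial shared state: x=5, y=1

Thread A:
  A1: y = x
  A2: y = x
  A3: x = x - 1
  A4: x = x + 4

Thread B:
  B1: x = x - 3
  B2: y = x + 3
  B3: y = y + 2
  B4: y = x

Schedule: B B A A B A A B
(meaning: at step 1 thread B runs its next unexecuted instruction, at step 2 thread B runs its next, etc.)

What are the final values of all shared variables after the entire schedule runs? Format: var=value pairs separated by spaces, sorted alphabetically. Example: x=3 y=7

Answer: x=5 y=5

Derivation:
Step 1: thread B executes B1 (x = x - 3). Shared: x=2 y=1. PCs: A@0 B@1
Step 2: thread B executes B2 (y = x + 3). Shared: x=2 y=5. PCs: A@0 B@2
Step 3: thread A executes A1 (y = x). Shared: x=2 y=2. PCs: A@1 B@2
Step 4: thread A executes A2 (y = x). Shared: x=2 y=2. PCs: A@2 B@2
Step 5: thread B executes B3 (y = y + 2). Shared: x=2 y=4. PCs: A@2 B@3
Step 6: thread A executes A3 (x = x - 1). Shared: x=1 y=4. PCs: A@3 B@3
Step 7: thread A executes A4 (x = x + 4). Shared: x=5 y=4. PCs: A@4 B@3
Step 8: thread B executes B4 (y = x). Shared: x=5 y=5. PCs: A@4 B@4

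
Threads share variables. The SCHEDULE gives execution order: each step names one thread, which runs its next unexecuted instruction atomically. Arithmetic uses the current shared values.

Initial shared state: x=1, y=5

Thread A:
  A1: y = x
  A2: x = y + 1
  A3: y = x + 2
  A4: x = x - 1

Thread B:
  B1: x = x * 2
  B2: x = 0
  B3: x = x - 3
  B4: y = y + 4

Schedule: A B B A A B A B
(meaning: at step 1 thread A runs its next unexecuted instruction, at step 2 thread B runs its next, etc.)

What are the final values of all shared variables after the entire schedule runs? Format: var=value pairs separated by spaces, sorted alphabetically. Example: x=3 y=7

Step 1: thread A executes A1 (y = x). Shared: x=1 y=1. PCs: A@1 B@0
Step 2: thread B executes B1 (x = x * 2). Shared: x=2 y=1. PCs: A@1 B@1
Step 3: thread B executes B2 (x = 0). Shared: x=0 y=1. PCs: A@1 B@2
Step 4: thread A executes A2 (x = y + 1). Shared: x=2 y=1. PCs: A@2 B@2
Step 5: thread A executes A3 (y = x + 2). Shared: x=2 y=4. PCs: A@3 B@2
Step 6: thread B executes B3 (x = x - 3). Shared: x=-1 y=4. PCs: A@3 B@3
Step 7: thread A executes A4 (x = x - 1). Shared: x=-2 y=4. PCs: A@4 B@3
Step 8: thread B executes B4 (y = y + 4). Shared: x=-2 y=8. PCs: A@4 B@4

Answer: x=-2 y=8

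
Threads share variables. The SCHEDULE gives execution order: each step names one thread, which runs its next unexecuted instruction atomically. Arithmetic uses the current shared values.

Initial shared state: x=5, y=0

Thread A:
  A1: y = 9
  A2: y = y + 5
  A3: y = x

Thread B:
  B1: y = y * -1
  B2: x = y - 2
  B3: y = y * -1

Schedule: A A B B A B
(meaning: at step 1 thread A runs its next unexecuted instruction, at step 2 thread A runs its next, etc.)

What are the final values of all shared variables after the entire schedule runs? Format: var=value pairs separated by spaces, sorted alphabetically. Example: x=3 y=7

Step 1: thread A executes A1 (y = 9). Shared: x=5 y=9. PCs: A@1 B@0
Step 2: thread A executes A2 (y = y + 5). Shared: x=5 y=14. PCs: A@2 B@0
Step 3: thread B executes B1 (y = y * -1). Shared: x=5 y=-14. PCs: A@2 B@1
Step 4: thread B executes B2 (x = y - 2). Shared: x=-16 y=-14. PCs: A@2 B@2
Step 5: thread A executes A3 (y = x). Shared: x=-16 y=-16. PCs: A@3 B@2
Step 6: thread B executes B3 (y = y * -1). Shared: x=-16 y=16. PCs: A@3 B@3

Answer: x=-16 y=16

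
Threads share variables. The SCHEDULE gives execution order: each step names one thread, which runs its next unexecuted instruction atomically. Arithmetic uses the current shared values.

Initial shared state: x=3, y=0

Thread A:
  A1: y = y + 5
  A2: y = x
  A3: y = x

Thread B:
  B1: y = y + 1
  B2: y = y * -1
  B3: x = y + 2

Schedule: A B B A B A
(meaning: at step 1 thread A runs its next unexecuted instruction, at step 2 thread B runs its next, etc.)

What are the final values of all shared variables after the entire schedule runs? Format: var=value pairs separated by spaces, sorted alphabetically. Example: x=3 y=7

Answer: x=5 y=5

Derivation:
Step 1: thread A executes A1 (y = y + 5). Shared: x=3 y=5. PCs: A@1 B@0
Step 2: thread B executes B1 (y = y + 1). Shared: x=3 y=6. PCs: A@1 B@1
Step 3: thread B executes B2 (y = y * -1). Shared: x=3 y=-6. PCs: A@1 B@2
Step 4: thread A executes A2 (y = x). Shared: x=3 y=3. PCs: A@2 B@2
Step 5: thread B executes B3 (x = y + 2). Shared: x=5 y=3. PCs: A@2 B@3
Step 6: thread A executes A3 (y = x). Shared: x=5 y=5. PCs: A@3 B@3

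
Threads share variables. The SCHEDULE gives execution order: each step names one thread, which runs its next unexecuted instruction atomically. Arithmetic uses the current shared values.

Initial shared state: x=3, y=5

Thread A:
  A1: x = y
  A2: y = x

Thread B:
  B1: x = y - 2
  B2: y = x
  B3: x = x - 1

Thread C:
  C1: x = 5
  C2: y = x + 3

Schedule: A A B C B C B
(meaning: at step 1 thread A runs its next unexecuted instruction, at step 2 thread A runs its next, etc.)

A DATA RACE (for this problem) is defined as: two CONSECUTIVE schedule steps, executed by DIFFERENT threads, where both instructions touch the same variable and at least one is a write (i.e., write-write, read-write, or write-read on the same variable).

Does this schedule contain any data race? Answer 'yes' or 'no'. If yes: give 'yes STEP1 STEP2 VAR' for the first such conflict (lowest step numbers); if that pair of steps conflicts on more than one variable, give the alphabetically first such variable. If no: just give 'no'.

Steps 1,2: same thread (A). No race.
Steps 2,3: A(y = x) vs B(x = y - 2). RACE on x (R-W), y (W-R). Multiple vars; alphabetically first is x.
Steps 3,4: B(x = y - 2) vs C(x = 5). RACE on x (W-W).
Steps 4,5: C(x = 5) vs B(y = x). RACE on x (W-R).
Steps 5,6: B(y = x) vs C(y = x + 3). RACE on y (W-W).
Steps 6,7: C(y = x + 3) vs B(x = x - 1). RACE on x (R-W).
First conflict at steps 2,3.

Answer: yes 2 3 x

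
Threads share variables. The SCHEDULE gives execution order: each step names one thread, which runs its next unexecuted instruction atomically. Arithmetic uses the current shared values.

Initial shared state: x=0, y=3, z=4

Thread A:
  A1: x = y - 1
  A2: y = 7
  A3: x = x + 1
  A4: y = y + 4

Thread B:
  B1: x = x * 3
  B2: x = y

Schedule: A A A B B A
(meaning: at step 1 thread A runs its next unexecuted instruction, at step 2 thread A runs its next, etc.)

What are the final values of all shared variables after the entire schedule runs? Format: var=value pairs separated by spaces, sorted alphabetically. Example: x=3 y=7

Answer: x=7 y=11 z=4

Derivation:
Step 1: thread A executes A1 (x = y - 1). Shared: x=2 y=3 z=4. PCs: A@1 B@0
Step 2: thread A executes A2 (y = 7). Shared: x=2 y=7 z=4. PCs: A@2 B@0
Step 3: thread A executes A3 (x = x + 1). Shared: x=3 y=7 z=4. PCs: A@3 B@0
Step 4: thread B executes B1 (x = x * 3). Shared: x=9 y=7 z=4. PCs: A@3 B@1
Step 5: thread B executes B2 (x = y). Shared: x=7 y=7 z=4. PCs: A@3 B@2
Step 6: thread A executes A4 (y = y + 4). Shared: x=7 y=11 z=4. PCs: A@4 B@2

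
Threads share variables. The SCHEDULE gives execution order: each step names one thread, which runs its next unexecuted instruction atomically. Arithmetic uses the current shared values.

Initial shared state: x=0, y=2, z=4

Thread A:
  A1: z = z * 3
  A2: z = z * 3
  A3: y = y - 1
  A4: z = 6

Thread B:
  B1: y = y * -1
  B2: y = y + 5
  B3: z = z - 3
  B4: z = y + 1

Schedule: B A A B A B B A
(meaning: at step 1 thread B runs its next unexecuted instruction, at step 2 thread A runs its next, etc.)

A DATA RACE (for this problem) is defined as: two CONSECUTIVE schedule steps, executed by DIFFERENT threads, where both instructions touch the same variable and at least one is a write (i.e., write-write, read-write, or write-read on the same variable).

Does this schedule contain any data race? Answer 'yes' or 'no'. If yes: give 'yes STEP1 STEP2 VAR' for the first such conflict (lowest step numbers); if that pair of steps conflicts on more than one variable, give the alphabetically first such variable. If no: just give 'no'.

Steps 1,2: B(r=y,w=y) vs A(r=z,w=z). No conflict.
Steps 2,3: same thread (A). No race.
Steps 3,4: A(r=z,w=z) vs B(r=y,w=y). No conflict.
Steps 4,5: B(y = y + 5) vs A(y = y - 1). RACE on y (W-W).
Steps 5,6: A(r=y,w=y) vs B(r=z,w=z). No conflict.
Steps 6,7: same thread (B). No race.
Steps 7,8: B(z = y + 1) vs A(z = 6). RACE on z (W-W).
First conflict at steps 4,5.

Answer: yes 4 5 y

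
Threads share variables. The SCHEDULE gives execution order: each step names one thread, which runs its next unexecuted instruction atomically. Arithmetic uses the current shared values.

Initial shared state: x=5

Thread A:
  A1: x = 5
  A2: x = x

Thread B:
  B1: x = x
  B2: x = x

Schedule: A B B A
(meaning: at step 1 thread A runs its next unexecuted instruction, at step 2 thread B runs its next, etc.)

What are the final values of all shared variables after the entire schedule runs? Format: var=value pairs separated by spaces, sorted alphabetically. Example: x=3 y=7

Step 1: thread A executes A1 (x = 5). Shared: x=5. PCs: A@1 B@0
Step 2: thread B executes B1 (x = x). Shared: x=5. PCs: A@1 B@1
Step 3: thread B executes B2 (x = x). Shared: x=5. PCs: A@1 B@2
Step 4: thread A executes A2 (x = x). Shared: x=5. PCs: A@2 B@2

Answer: x=5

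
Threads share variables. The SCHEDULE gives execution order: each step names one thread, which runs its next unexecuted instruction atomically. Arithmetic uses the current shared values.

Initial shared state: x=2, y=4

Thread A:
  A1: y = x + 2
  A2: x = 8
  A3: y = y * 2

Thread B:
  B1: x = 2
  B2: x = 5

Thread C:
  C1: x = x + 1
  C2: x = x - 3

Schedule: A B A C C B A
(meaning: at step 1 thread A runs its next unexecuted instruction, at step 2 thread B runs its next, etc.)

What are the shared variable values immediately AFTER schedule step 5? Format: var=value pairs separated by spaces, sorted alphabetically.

Answer: x=6 y=4

Derivation:
Step 1: thread A executes A1 (y = x + 2). Shared: x=2 y=4. PCs: A@1 B@0 C@0
Step 2: thread B executes B1 (x = 2). Shared: x=2 y=4. PCs: A@1 B@1 C@0
Step 3: thread A executes A2 (x = 8). Shared: x=8 y=4. PCs: A@2 B@1 C@0
Step 4: thread C executes C1 (x = x + 1). Shared: x=9 y=4. PCs: A@2 B@1 C@1
Step 5: thread C executes C2 (x = x - 3). Shared: x=6 y=4. PCs: A@2 B@1 C@2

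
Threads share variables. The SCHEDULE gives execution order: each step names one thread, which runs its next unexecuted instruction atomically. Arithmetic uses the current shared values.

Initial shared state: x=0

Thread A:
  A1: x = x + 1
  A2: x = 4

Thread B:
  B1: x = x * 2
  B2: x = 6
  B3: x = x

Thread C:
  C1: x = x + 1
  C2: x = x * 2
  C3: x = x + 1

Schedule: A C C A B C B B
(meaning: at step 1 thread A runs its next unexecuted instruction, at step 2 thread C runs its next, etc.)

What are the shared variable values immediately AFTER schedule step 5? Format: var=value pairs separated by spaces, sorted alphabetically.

Step 1: thread A executes A1 (x = x + 1). Shared: x=1. PCs: A@1 B@0 C@0
Step 2: thread C executes C1 (x = x + 1). Shared: x=2. PCs: A@1 B@0 C@1
Step 3: thread C executes C2 (x = x * 2). Shared: x=4. PCs: A@1 B@0 C@2
Step 4: thread A executes A2 (x = 4). Shared: x=4. PCs: A@2 B@0 C@2
Step 5: thread B executes B1 (x = x * 2). Shared: x=8. PCs: A@2 B@1 C@2

Answer: x=8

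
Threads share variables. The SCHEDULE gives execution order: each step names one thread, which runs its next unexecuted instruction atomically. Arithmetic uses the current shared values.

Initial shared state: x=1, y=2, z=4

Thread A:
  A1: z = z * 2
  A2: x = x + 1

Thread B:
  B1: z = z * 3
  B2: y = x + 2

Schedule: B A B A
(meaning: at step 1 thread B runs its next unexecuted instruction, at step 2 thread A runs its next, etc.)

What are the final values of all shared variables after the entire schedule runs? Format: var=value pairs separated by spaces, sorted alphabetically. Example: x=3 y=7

Step 1: thread B executes B1 (z = z * 3). Shared: x=1 y=2 z=12. PCs: A@0 B@1
Step 2: thread A executes A1 (z = z * 2). Shared: x=1 y=2 z=24. PCs: A@1 B@1
Step 3: thread B executes B2 (y = x + 2). Shared: x=1 y=3 z=24. PCs: A@1 B@2
Step 4: thread A executes A2 (x = x + 1). Shared: x=2 y=3 z=24. PCs: A@2 B@2

Answer: x=2 y=3 z=24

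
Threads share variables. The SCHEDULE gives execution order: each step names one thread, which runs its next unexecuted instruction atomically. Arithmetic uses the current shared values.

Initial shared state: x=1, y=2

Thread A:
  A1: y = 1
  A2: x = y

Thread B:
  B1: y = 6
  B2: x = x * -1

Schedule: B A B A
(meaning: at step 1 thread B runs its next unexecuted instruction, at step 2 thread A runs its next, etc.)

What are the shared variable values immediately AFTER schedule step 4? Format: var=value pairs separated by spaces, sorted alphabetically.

Answer: x=1 y=1

Derivation:
Step 1: thread B executes B1 (y = 6). Shared: x=1 y=6. PCs: A@0 B@1
Step 2: thread A executes A1 (y = 1). Shared: x=1 y=1. PCs: A@1 B@1
Step 3: thread B executes B2 (x = x * -1). Shared: x=-1 y=1. PCs: A@1 B@2
Step 4: thread A executes A2 (x = y). Shared: x=1 y=1. PCs: A@2 B@2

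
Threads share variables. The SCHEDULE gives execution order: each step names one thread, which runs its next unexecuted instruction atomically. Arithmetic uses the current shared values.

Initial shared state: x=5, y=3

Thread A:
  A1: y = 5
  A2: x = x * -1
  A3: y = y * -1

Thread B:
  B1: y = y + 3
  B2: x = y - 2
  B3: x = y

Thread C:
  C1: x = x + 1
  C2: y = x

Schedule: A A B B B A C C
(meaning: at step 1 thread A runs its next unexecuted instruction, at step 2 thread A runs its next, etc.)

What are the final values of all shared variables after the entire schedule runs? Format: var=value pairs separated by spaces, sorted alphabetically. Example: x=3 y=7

Answer: x=9 y=9

Derivation:
Step 1: thread A executes A1 (y = 5). Shared: x=5 y=5. PCs: A@1 B@0 C@0
Step 2: thread A executes A2 (x = x * -1). Shared: x=-5 y=5. PCs: A@2 B@0 C@0
Step 3: thread B executes B1 (y = y + 3). Shared: x=-5 y=8. PCs: A@2 B@1 C@0
Step 4: thread B executes B2 (x = y - 2). Shared: x=6 y=8. PCs: A@2 B@2 C@0
Step 5: thread B executes B3 (x = y). Shared: x=8 y=8. PCs: A@2 B@3 C@0
Step 6: thread A executes A3 (y = y * -1). Shared: x=8 y=-8. PCs: A@3 B@3 C@0
Step 7: thread C executes C1 (x = x + 1). Shared: x=9 y=-8. PCs: A@3 B@3 C@1
Step 8: thread C executes C2 (y = x). Shared: x=9 y=9. PCs: A@3 B@3 C@2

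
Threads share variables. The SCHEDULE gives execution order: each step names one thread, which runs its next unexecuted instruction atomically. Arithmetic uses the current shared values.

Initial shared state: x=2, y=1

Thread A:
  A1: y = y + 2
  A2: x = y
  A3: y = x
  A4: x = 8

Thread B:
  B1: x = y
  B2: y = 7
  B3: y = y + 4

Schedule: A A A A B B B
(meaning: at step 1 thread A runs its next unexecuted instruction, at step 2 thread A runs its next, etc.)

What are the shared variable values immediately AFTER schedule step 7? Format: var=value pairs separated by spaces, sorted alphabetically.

Answer: x=3 y=11

Derivation:
Step 1: thread A executes A1 (y = y + 2). Shared: x=2 y=3. PCs: A@1 B@0
Step 2: thread A executes A2 (x = y). Shared: x=3 y=3. PCs: A@2 B@0
Step 3: thread A executes A3 (y = x). Shared: x=3 y=3. PCs: A@3 B@0
Step 4: thread A executes A4 (x = 8). Shared: x=8 y=3. PCs: A@4 B@0
Step 5: thread B executes B1 (x = y). Shared: x=3 y=3. PCs: A@4 B@1
Step 6: thread B executes B2 (y = 7). Shared: x=3 y=7. PCs: A@4 B@2
Step 7: thread B executes B3 (y = y + 4). Shared: x=3 y=11. PCs: A@4 B@3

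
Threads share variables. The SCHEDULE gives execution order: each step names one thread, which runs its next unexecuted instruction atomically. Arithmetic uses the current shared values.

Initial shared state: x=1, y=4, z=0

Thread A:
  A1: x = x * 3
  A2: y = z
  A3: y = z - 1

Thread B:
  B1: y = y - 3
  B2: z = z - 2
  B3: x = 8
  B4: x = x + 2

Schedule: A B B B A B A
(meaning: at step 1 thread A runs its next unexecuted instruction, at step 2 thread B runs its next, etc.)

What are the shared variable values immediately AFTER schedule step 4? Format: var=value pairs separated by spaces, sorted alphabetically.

Answer: x=8 y=1 z=-2

Derivation:
Step 1: thread A executes A1 (x = x * 3). Shared: x=3 y=4 z=0. PCs: A@1 B@0
Step 2: thread B executes B1 (y = y - 3). Shared: x=3 y=1 z=0. PCs: A@1 B@1
Step 3: thread B executes B2 (z = z - 2). Shared: x=3 y=1 z=-2. PCs: A@1 B@2
Step 4: thread B executes B3 (x = 8). Shared: x=8 y=1 z=-2. PCs: A@1 B@3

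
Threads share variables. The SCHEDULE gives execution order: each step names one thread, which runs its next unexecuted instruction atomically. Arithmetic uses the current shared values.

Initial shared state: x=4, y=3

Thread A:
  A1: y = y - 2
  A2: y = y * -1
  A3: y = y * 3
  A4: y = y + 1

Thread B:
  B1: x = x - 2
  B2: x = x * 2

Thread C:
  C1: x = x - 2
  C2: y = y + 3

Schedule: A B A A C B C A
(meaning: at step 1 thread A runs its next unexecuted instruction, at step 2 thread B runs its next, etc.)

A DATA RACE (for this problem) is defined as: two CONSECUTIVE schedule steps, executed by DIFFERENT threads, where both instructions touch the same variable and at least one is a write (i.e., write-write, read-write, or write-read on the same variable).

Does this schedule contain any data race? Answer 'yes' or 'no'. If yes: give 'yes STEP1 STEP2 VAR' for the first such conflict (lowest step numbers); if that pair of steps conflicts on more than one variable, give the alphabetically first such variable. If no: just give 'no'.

Answer: yes 5 6 x

Derivation:
Steps 1,2: A(r=y,w=y) vs B(r=x,w=x). No conflict.
Steps 2,3: B(r=x,w=x) vs A(r=y,w=y). No conflict.
Steps 3,4: same thread (A). No race.
Steps 4,5: A(r=y,w=y) vs C(r=x,w=x). No conflict.
Steps 5,6: C(x = x - 2) vs B(x = x * 2). RACE on x (W-W).
Steps 6,7: B(r=x,w=x) vs C(r=y,w=y). No conflict.
Steps 7,8: C(y = y + 3) vs A(y = y + 1). RACE on y (W-W).
First conflict at steps 5,6.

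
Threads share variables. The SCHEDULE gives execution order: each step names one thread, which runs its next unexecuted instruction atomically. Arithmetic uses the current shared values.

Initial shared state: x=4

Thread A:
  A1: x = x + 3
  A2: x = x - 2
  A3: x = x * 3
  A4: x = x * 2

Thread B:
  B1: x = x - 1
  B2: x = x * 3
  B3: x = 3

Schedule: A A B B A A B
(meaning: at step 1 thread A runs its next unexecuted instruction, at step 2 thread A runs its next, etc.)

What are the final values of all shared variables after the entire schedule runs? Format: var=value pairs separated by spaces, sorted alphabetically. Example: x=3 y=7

Answer: x=3

Derivation:
Step 1: thread A executes A1 (x = x + 3). Shared: x=7. PCs: A@1 B@0
Step 2: thread A executes A2 (x = x - 2). Shared: x=5. PCs: A@2 B@0
Step 3: thread B executes B1 (x = x - 1). Shared: x=4. PCs: A@2 B@1
Step 4: thread B executes B2 (x = x * 3). Shared: x=12. PCs: A@2 B@2
Step 5: thread A executes A3 (x = x * 3). Shared: x=36. PCs: A@3 B@2
Step 6: thread A executes A4 (x = x * 2). Shared: x=72. PCs: A@4 B@2
Step 7: thread B executes B3 (x = 3). Shared: x=3. PCs: A@4 B@3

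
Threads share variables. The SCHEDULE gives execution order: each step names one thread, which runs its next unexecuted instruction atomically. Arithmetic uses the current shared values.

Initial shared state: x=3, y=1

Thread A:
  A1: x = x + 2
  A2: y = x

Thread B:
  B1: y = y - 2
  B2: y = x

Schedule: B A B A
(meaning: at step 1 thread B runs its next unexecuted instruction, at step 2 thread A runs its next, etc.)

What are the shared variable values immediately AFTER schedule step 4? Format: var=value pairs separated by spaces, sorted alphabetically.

Step 1: thread B executes B1 (y = y - 2). Shared: x=3 y=-1. PCs: A@0 B@1
Step 2: thread A executes A1 (x = x + 2). Shared: x=5 y=-1. PCs: A@1 B@1
Step 3: thread B executes B2 (y = x). Shared: x=5 y=5. PCs: A@1 B@2
Step 4: thread A executes A2 (y = x). Shared: x=5 y=5. PCs: A@2 B@2

Answer: x=5 y=5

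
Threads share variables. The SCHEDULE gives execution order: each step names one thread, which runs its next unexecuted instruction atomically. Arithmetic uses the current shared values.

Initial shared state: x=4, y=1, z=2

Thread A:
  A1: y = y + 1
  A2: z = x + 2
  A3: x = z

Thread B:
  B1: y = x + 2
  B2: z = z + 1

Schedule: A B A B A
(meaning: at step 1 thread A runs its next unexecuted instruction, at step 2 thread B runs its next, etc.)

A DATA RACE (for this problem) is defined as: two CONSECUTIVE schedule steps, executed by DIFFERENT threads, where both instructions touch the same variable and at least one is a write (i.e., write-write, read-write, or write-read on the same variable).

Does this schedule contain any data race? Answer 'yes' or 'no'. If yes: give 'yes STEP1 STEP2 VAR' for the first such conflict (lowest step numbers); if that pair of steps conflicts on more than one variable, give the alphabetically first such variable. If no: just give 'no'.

Steps 1,2: A(y = y + 1) vs B(y = x + 2). RACE on y (W-W).
Steps 2,3: B(r=x,w=y) vs A(r=x,w=z). No conflict.
Steps 3,4: A(z = x + 2) vs B(z = z + 1). RACE on z (W-W).
Steps 4,5: B(z = z + 1) vs A(x = z). RACE on z (W-R).
First conflict at steps 1,2.

Answer: yes 1 2 y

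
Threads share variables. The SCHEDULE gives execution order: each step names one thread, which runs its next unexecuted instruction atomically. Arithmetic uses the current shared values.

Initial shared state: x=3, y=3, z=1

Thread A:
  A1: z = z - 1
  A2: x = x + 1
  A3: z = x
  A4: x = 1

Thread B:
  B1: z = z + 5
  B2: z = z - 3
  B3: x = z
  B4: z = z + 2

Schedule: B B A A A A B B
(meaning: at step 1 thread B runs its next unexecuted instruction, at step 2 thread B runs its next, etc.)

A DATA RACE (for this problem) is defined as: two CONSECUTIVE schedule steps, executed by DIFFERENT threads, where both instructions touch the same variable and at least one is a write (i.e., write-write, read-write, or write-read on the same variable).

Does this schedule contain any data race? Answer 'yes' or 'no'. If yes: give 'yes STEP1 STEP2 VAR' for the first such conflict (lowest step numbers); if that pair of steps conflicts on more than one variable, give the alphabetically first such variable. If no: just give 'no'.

Answer: yes 2 3 z

Derivation:
Steps 1,2: same thread (B). No race.
Steps 2,3: B(z = z - 3) vs A(z = z - 1). RACE on z (W-W).
Steps 3,4: same thread (A). No race.
Steps 4,5: same thread (A). No race.
Steps 5,6: same thread (A). No race.
Steps 6,7: A(x = 1) vs B(x = z). RACE on x (W-W).
Steps 7,8: same thread (B). No race.
First conflict at steps 2,3.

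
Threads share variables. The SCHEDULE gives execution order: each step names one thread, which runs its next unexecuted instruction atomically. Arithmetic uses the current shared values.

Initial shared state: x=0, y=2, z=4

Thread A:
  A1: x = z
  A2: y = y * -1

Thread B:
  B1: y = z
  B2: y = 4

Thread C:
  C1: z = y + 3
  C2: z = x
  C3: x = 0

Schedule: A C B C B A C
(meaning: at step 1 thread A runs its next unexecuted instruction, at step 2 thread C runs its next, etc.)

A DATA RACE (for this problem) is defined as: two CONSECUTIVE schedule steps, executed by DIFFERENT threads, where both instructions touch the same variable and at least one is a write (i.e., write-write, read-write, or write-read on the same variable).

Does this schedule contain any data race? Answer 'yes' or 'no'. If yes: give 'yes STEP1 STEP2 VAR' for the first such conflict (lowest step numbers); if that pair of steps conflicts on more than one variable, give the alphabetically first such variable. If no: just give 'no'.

Answer: yes 1 2 z

Derivation:
Steps 1,2: A(x = z) vs C(z = y + 3). RACE on z (R-W).
Steps 2,3: C(z = y + 3) vs B(y = z). RACE on y (R-W), z (W-R). Multiple vars; alphabetically first is y.
Steps 3,4: B(y = z) vs C(z = x). RACE on z (R-W).
Steps 4,5: C(r=x,w=z) vs B(r=-,w=y). No conflict.
Steps 5,6: B(y = 4) vs A(y = y * -1). RACE on y (W-W).
Steps 6,7: A(r=y,w=y) vs C(r=-,w=x). No conflict.
First conflict at steps 1,2.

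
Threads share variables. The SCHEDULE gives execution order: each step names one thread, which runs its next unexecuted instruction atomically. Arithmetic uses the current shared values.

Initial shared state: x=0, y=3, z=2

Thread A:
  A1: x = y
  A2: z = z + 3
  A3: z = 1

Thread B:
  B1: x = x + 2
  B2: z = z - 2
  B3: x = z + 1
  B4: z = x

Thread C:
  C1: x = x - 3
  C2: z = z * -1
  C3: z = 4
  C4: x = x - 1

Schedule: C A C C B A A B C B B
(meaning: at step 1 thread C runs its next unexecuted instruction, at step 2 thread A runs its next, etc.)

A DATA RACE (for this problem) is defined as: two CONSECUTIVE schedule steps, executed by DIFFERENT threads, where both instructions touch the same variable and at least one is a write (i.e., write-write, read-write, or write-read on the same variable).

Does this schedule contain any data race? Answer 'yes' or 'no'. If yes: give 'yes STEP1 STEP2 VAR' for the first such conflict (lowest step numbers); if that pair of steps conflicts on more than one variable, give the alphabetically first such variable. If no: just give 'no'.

Answer: yes 1 2 x

Derivation:
Steps 1,2: C(x = x - 3) vs A(x = y). RACE on x (W-W).
Steps 2,3: A(r=y,w=x) vs C(r=z,w=z). No conflict.
Steps 3,4: same thread (C). No race.
Steps 4,5: C(r=-,w=z) vs B(r=x,w=x). No conflict.
Steps 5,6: B(r=x,w=x) vs A(r=z,w=z). No conflict.
Steps 6,7: same thread (A). No race.
Steps 7,8: A(z = 1) vs B(z = z - 2). RACE on z (W-W).
Steps 8,9: B(r=z,w=z) vs C(r=x,w=x). No conflict.
Steps 9,10: C(x = x - 1) vs B(x = z + 1). RACE on x (W-W).
Steps 10,11: same thread (B). No race.
First conflict at steps 1,2.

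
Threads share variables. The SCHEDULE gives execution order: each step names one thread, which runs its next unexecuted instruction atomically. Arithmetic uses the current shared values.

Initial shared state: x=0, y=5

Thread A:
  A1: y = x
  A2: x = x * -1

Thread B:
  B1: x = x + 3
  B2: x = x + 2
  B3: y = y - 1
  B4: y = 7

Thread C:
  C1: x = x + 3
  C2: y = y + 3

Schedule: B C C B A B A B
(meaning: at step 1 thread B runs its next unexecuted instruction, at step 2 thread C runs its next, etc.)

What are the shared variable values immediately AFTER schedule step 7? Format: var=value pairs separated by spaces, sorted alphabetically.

Step 1: thread B executes B1 (x = x + 3). Shared: x=3 y=5. PCs: A@0 B@1 C@0
Step 2: thread C executes C1 (x = x + 3). Shared: x=6 y=5. PCs: A@0 B@1 C@1
Step 3: thread C executes C2 (y = y + 3). Shared: x=6 y=8. PCs: A@0 B@1 C@2
Step 4: thread B executes B2 (x = x + 2). Shared: x=8 y=8. PCs: A@0 B@2 C@2
Step 5: thread A executes A1 (y = x). Shared: x=8 y=8. PCs: A@1 B@2 C@2
Step 6: thread B executes B3 (y = y - 1). Shared: x=8 y=7. PCs: A@1 B@3 C@2
Step 7: thread A executes A2 (x = x * -1). Shared: x=-8 y=7. PCs: A@2 B@3 C@2

Answer: x=-8 y=7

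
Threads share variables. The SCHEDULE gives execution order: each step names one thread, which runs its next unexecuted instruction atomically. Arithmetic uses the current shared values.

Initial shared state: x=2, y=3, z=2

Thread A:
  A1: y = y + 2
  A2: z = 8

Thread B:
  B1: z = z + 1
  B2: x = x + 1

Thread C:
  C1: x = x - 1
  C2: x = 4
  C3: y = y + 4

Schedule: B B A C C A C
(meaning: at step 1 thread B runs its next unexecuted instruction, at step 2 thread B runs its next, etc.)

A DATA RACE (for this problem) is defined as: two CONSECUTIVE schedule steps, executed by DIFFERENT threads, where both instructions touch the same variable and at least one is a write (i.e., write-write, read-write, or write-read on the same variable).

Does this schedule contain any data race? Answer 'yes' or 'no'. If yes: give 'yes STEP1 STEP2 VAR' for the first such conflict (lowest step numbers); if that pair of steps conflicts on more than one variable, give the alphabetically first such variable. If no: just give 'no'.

Answer: no

Derivation:
Steps 1,2: same thread (B). No race.
Steps 2,3: B(r=x,w=x) vs A(r=y,w=y). No conflict.
Steps 3,4: A(r=y,w=y) vs C(r=x,w=x). No conflict.
Steps 4,5: same thread (C). No race.
Steps 5,6: C(r=-,w=x) vs A(r=-,w=z). No conflict.
Steps 6,7: A(r=-,w=z) vs C(r=y,w=y). No conflict.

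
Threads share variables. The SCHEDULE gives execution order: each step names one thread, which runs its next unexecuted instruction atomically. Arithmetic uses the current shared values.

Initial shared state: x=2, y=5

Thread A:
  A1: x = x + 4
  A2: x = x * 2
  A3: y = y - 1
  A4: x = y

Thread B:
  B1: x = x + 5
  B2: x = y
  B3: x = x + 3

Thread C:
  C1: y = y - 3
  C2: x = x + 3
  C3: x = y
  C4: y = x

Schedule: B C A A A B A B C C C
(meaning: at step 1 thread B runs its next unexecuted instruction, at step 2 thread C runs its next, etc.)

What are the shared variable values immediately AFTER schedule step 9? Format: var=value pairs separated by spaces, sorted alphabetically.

Step 1: thread B executes B1 (x = x + 5). Shared: x=7 y=5. PCs: A@0 B@1 C@0
Step 2: thread C executes C1 (y = y - 3). Shared: x=7 y=2. PCs: A@0 B@1 C@1
Step 3: thread A executes A1 (x = x + 4). Shared: x=11 y=2. PCs: A@1 B@1 C@1
Step 4: thread A executes A2 (x = x * 2). Shared: x=22 y=2. PCs: A@2 B@1 C@1
Step 5: thread A executes A3 (y = y - 1). Shared: x=22 y=1. PCs: A@3 B@1 C@1
Step 6: thread B executes B2 (x = y). Shared: x=1 y=1. PCs: A@3 B@2 C@1
Step 7: thread A executes A4 (x = y). Shared: x=1 y=1. PCs: A@4 B@2 C@1
Step 8: thread B executes B3 (x = x + 3). Shared: x=4 y=1. PCs: A@4 B@3 C@1
Step 9: thread C executes C2 (x = x + 3). Shared: x=7 y=1. PCs: A@4 B@3 C@2

Answer: x=7 y=1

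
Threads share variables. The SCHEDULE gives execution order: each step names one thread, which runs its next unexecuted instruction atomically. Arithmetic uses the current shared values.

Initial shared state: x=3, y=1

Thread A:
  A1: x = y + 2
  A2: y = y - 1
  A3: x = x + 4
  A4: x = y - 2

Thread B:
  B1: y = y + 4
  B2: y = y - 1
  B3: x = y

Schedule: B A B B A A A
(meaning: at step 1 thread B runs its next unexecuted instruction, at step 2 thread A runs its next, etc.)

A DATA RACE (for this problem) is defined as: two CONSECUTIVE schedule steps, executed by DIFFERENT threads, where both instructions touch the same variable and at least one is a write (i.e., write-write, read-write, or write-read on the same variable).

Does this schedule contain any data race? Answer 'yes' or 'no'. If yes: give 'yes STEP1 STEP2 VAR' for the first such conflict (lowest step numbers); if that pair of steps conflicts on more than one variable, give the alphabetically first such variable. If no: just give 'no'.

Steps 1,2: B(y = y + 4) vs A(x = y + 2). RACE on y (W-R).
Steps 2,3: A(x = y + 2) vs B(y = y - 1). RACE on y (R-W).
Steps 3,4: same thread (B). No race.
Steps 4,5: B(x = y) vs A(y = y - 1). RACE on y (R-W).
Steps 5,6: same thread (A). No race.
Steps 6,7: same thread (A). No race.
First conflict at steps 1,2.

Answer: yes 1 2 y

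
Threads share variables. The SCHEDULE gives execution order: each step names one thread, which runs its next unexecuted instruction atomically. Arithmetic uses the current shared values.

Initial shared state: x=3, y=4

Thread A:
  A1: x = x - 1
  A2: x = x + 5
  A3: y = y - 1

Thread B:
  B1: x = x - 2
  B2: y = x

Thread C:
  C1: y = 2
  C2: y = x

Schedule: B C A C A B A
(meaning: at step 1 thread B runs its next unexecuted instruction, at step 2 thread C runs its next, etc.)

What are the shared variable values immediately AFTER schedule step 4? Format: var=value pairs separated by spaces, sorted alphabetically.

Step 1: thread B executes B1 (x = x - 2). Shared: x=1 y=4. PCs: A@0 B@1 C@0
Step 2: thread C executes C1 (y = 2). Shared: x=1 y=2. PCs: A@0 B@1 C@1
Step 3: thread A executes A1 (x = x - 1). Shared: x=0 y=2. PCs: A@1 B@1 C@1
Step 4: thread C executes C2 (y = x). Shared: x=0 y=0. PCs: A@1 B@1 C@2

Answer: x=0 y=0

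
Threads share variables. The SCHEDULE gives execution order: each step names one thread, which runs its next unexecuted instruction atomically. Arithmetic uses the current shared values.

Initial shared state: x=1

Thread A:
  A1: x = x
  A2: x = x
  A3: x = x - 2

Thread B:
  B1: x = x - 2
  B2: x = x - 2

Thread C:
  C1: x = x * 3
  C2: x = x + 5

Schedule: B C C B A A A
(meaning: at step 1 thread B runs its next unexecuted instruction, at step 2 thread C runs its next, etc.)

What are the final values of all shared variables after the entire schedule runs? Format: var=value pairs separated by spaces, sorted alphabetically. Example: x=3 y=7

Step 1: thread B executes B1 (x = x - 2). Shared: x=-1. PCs: A@0 B@1 C@0
Step 2: thread C executes C1 (x = x * 3). Shared: x=-3. PCs: A@0 B@1 C@1
Step 3: thread C executes C2 (x = x + 5). Shared: x=2. PCs: A@0 B@1 C@2
Step 4: thread B executes B2 (x = x - 2). Shared: x=0. PCs: A@0 B@2 C@2
Step 5: thread A executes A1 (x = x). Shared: x=0. PCs: A@1 B@2 C@2
Step 6: thread A executes A2 (x = x). Shared: x=0. PCs: A@2 B@2 C@2
Step 7: thread A executes A3 (x = x - 2). Shared: x=-2. PCs: A@3 B@2 C@2

Answer: x=-2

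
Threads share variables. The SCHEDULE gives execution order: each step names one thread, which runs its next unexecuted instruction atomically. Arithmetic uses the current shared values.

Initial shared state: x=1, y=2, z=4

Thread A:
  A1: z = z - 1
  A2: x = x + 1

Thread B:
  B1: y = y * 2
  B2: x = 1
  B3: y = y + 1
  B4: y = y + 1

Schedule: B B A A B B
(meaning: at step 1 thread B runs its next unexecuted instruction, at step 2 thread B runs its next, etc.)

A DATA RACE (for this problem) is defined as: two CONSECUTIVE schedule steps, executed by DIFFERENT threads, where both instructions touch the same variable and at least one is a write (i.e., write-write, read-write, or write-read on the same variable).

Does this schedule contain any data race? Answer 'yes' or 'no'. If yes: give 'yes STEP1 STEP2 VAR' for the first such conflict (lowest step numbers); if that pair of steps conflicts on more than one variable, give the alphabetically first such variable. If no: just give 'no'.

Steps 1,2: same thread (B). No race.
Steps 2,3: B(r=-,w=x) vs A(r=z,w=z). No conflict.
Steps 3,4: same thread (A). No race.
Steps 4,5: A(r=x,w=x) vs B(r=y,w=y). No conflict.
Steps 5,6: same thread (B). No race.

Answer: no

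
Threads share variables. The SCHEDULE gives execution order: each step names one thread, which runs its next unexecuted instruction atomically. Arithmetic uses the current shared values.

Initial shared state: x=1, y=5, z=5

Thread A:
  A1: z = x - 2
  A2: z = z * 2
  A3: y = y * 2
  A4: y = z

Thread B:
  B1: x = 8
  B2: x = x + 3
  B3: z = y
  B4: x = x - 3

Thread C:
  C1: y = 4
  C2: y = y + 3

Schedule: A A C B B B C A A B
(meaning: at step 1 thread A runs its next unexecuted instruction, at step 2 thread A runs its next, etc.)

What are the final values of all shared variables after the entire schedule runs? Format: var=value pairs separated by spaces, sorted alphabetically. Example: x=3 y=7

Answer: x=8 y=4 z=4

Derivation:
Step 1: thread A executes A1 (z = x - 2). Shared: x=1 y=5 z=-1. PCs: A@1 B@0 C@0
Step 2: thread A executes A2 (z = z * 2). Shared: x=1 y=5 z=-2. PCs: A@2 B@0 C@0
Step 3: thread C executes C1 (y = 4). Shared: x=1 y=4 z=-2. PCs: A@2 B@0 C@1
Step 4: thread B executes B1 (x = 8). Shared: x=8 y=4 z=-2. PCs: A@2 B@1 C@1
Step 5: thread B executes B2 (x = x + 3). Shared: x=11 y=4 z=-2. PCs: A@2 B@2 C@1
Step 6: thread B executes B3 (z = y). Shared: x=11 y=4 z=4. PCs: A@2 B@3 C@1
Step 7: thread C executes C2 (y = y + 3). Shared: x=11 y=7 z=4. PCs: A@2 B@3 C@2
Step 8: thread A executes A3 (y = y * 2). Shared: x=11 y=14 z=4. PCs: A@3 B@3 C@2
Step 9: thread A executes A4 (y = z). Shared: x=11 y=4 z=4. PCs: A@4 B@3 C@2
Step 10: thread B executes B4 (x = x - 3). Shared: x=8 y=4 z=4. PCs: A@4 B@4 C@2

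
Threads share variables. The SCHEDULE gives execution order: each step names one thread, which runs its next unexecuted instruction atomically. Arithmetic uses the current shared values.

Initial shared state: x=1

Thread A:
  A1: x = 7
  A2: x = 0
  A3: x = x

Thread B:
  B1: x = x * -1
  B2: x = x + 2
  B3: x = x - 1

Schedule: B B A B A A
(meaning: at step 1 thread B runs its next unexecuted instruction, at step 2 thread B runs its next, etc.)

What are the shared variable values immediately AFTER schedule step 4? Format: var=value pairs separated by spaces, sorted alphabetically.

Answer: x=6

Derivation:
Step 1: thread B executes B1 (x = x * -1). Shared: x=-1. PCs: A@0 B@1
Step 2: thread B executes B2 (x = x + 2). Shared: x=1. PCs: A@0 B@2
Step 3: thread A executes A1 (x = 7). Shared: x=7. PCs: A@1 B@2
Step 4: thread B executes B3 (x = x - 1). Shared: x=6. PCs: A@1 B@3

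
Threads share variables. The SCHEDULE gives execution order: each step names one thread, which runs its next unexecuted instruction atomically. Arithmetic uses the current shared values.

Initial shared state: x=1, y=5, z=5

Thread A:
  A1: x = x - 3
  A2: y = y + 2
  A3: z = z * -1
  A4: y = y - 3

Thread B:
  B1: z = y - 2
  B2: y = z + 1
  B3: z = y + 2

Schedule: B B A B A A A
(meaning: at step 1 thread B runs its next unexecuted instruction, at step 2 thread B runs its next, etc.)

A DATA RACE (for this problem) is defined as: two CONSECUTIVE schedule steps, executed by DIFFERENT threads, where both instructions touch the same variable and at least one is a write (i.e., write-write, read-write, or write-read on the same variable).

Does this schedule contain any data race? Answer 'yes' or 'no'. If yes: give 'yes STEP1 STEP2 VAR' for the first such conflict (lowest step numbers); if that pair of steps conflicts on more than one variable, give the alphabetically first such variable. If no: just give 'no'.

Answer: yes 4 5 y

Derivation:
Steps 1,2: same thread (B). No race.
Steps 2,3: B(r=z,w=y) vs A(r=x,w=x). No conflict.
Steps 3,4: A(r=x,w=x) vs B(r=y,w=z). No conflict.
Steps 4,5: B(z = y + 2) vs A(y = y + 2). RACE on y (R-W).
Steps 5,6: same thread (A). No race.
Steps 6,7: same thread (A). No race.
First conflict at steps 4,5.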